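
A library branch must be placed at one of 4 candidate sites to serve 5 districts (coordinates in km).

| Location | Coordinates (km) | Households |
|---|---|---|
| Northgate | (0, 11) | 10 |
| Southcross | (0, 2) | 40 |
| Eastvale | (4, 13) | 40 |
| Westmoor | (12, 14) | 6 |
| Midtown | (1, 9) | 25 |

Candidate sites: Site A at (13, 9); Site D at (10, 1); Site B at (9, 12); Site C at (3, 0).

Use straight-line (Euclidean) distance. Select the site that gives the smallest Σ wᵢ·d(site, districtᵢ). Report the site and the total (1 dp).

Site B, total 1067.9 km

Total weighted distance at each candidate:
  Site A (13, 9): total = 1446.7
  Site D (10, 1): total = 1460.0
  Site B (9, 12): total = 1067.9
  Site C (3, 0): total = 1110.1
Minimum is at Site B with total 1067.9 km.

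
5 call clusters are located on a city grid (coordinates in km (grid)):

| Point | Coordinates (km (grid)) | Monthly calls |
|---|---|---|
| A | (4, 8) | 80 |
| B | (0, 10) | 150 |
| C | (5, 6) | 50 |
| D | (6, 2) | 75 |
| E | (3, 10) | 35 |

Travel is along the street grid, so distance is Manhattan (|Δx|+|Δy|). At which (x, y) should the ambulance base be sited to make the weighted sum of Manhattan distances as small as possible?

Manhattan distance separates: Σwᵢ(|x−xᵢ|+|y−yᵢ|) = Σwᵢ|x−xᵢ| + Σwᵢ|y−yᵢ|, so x and y are optimised independently as 1-D weighted medians.
Total weight W = 390; half = 195.
x-coordinate, sorted with cumulative weight:
  x=0 (B, w=150) cum 150
  x=3 (E, w=35) cum 185
  x=4 (A, w=80) cum 265  ← median
  x=5 (C, w=50) cum 315
  x=6 (D, w=75) cum 390
⇒ x* = 4
y-coordinate, sorted with cumulative weight:
  y=2 (D, w=75) cum 75
  y=6 (C, w=50) cum 125
  y=8 (A, w=80) cum 205  ← median
  y=10 (B, w=150) cum 355
  y=10 (E, w=35) cum 390
⇒ y* = 8

(4, 8)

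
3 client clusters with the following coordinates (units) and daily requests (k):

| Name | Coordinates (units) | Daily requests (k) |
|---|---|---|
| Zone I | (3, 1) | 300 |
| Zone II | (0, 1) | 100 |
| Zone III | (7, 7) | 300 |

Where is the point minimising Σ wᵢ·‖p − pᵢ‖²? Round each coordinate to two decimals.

The minimiser of Σwᵢ‖p−pᵢ‖² is the weighted centroid p* = (Σwᵢpᵢ)/(Σwᵢ).
Σwᵢ = 700.
Σwᵢxᵢ = 300·3 + 100·0 + 300·7 = 3000.
Σwᵢyᵢ = 300·1 + 100·1 + 300·7 = 2500.
x* = 3000/700 = 4.29, y* = 2500/700 = 3.57.

(4.29, 3.57)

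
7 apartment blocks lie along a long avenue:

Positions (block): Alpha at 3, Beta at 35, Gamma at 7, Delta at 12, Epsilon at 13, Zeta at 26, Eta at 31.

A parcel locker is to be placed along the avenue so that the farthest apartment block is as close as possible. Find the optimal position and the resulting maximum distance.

The 1-center on a line is the midpoint of the two extreme points: leftmost at 3, rightmost at 35.
Optimal location = (3 + 35)/2 = 19; maximum distance = (35 − 3)/2 = 16.

location 19, max distance 16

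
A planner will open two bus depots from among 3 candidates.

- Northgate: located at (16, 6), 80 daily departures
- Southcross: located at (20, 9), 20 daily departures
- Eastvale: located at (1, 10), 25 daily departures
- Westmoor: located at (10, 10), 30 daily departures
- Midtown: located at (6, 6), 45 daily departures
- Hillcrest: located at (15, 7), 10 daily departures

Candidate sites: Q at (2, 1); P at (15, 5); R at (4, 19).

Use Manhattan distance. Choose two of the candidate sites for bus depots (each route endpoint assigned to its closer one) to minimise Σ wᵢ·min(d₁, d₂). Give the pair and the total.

{Q, P}, total 1315

Evaluate every pair (each demand assigned to the nearer of the two):
  {Q, P}: total = 1315
  {P, R}: total = 1410
  {Q, R}: total = 3335
Best pair: {Q, P} with total 1315.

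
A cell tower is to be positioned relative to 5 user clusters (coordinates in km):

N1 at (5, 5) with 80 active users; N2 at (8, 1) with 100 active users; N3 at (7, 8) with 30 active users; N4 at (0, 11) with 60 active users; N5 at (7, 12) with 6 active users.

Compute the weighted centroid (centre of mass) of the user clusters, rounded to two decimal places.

(5.26, 5.33)

The minimiser of Σwᵢ‖p−pᵢ‖² is the weighted centroid p* = (Σwᵢpᵢ)/(Σwᵢ).
Σwᵢ = 276.
Σwᵢxᵢ = 80·5 + 100·8 + 30·7 + 60·0 + 6·7 = 1452.
Σwᵢyᵢ = 80·5 + 100·1 + 30·8 + 60·11 + 6·12 = 1472.
x* = 1452/276 = 5.26, y* = 1472/276 = 5.33.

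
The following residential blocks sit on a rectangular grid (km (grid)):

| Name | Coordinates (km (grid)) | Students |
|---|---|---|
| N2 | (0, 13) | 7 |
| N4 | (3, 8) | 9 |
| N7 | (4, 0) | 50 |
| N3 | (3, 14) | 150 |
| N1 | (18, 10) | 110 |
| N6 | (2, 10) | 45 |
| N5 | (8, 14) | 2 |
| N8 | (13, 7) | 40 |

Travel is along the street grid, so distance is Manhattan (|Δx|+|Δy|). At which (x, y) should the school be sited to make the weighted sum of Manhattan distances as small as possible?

(3, 10)

Manhattan distance separates: Σwᵢ(|x−xᵢ|+|y−yᵢ|) = Σwᵢ|x−xᵢ| + Σwᵢ|y−yᵢ|, so x and y are optimised independently as 1-D weighted medians.
Total weight W = 413; half = 206.5.
x-coordinate, sorted with cumulative weight:
  x=0 (N2, w=7) cum 7
  x=2 (N6, w=45) cum 52
  x=3 (N4, w=9) cum 61
  x=3 (N3, w=150) cum 211  ← median
  x=4 (N7, w=50) cum 261
  x=8 (N5, w=2) cum 263
  x=13 (N8, w=40) cum 303
  x=18 (N1, w=110) cum 413
⇒ x* = 3
y-coordinate, sorted with cumulative weight:
  y=0 (N7, w=50) cum 50
  y=7 (N8, w=40) cum 90
  y=8 (N4, w=9) cum 99
  y=10 (N1, w=110) cum 209  ← median
  y=10 (N6, w=45) cum 254
  y=13 (N2, w=7) cum 261
  y=14 (N3, w=150) cum 411
  y=14 (N5, w=2) cum 413
⇒ y* = 10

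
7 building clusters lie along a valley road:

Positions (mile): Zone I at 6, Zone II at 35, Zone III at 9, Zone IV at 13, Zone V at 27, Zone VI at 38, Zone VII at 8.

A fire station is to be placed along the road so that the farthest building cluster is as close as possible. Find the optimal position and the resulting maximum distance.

location 22, max distance 16

The 1-center on a line is the midpoint of the two extreme points: leftmost at 6, rightmost at 38.
Optimal location = (6 + 38)/2 = 22; maximum distance = (38 − 6)/2 = 16.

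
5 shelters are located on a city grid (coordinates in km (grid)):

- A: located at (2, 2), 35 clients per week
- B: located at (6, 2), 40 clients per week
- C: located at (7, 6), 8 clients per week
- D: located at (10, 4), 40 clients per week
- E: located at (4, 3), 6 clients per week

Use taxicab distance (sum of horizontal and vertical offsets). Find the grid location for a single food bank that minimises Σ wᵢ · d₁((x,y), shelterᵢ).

Manhattan distance separates: Σwᵢ(|x−xᵢ|+|y−yᵢ|) = Σwᵢ|x−xᵢ| + Σwᵢ|y−yᵢ|, so x and y are optimised independently as 1-D weighted medians.
Total weight W = 129; half = 64.5.
x-coordinate, sorted with cumulative weight:
  x=2 (A, w=35) cum 35
  x=4 (E, w=6) cum 41
  x=6 (B, w=40) cum 81  ← median
  x=7 (C, w=8) cum 89
  x=10 (D, w=40) cum 129
⇒ x* = 6
y-coordinate, sorted with cumulative weight:
  y=2 (A, w=35) cum 35
  y=2 (B, w=40) cum 75  ← median
  y=3 (E, w=6) cum 81
  y=4 (D, w=40) cum 121
  y=6 (C, w=8) cum 129
⇒ y* = 2

(6, 2)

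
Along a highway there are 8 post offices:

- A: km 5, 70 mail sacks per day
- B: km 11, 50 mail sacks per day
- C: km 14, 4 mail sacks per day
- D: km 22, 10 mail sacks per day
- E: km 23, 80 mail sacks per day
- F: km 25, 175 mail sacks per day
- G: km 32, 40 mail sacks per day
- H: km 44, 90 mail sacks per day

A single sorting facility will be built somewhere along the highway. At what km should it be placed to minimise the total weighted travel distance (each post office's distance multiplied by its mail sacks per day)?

For a sum of weighted absolute distances on a line, the optimum is the weighted median (not the mean). Total weight W = 519; half-weight = 259.5.
Sort by position and accumulate weight:
  km 5 (A, w=70) → cum 70
  km 11 (B, w=50) → cum 120
  km 14 (C, w=4) → cum 124
  km 22 (D, w=10) → cum 134
  km 23 (E, w=80) → cum 214
  km 25 (F, w=175) → cum 389  ≥ 259.5 → median here
  km 32 (G, w=40) → cum 429
  km 44 (H, w=90) → cum 519
Optimal location: km 25.

x = 25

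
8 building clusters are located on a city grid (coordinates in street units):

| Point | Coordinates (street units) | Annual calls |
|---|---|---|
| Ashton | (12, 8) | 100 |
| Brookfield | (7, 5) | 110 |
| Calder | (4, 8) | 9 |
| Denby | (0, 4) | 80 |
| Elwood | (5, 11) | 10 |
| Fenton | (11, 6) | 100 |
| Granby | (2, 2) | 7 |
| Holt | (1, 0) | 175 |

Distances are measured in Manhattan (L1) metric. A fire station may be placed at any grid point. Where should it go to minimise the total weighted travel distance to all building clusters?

Manhattan distance separates: Σwᵢ(|x−xᵢ|+|y−yᵢ|) = Σwᵢ|x−xᵢ| + Σwᵢ|y−yᵢ|, so x and y are optimised independently as 1-D weighted medians.
Total weight W = 591; half = 295.5.
x-coordinate, sorted with cumulative weight:
  x=0 (Denby, w=80) cum 80
  x=1 (Holt, w=175) cum 255
  x=2 (Granby, w=7) cum 262
  x=4 (Calder, w=9) cum 271
  x=5 (Elwood, w=10) cum 281
  x=7 (Brookfield, w=110) cum 391  ← median
  x=11 (Fenton, w=100) cum 491
  x=12 (Ashton, w=100) cum 591
⇒ x* = 7
y-coordinate, sorted with cumulative weight:
  y=0 (Holt, w=175) cum 175
  y=2 (Granby, w=7) cum 182
  y=4 (Denby, w=80) cum 262
  y=5 (Brookfield, w=110) cum 372  ← median
  y=6 (Fenton, w=100) cum 472
  y=8 (Ashton, w=100) cum 572
  y=8 (Calder, w=9) cum 581
  y=11 (Elwood, w=10) cum 591
⇒ y* = 5

(7, 5)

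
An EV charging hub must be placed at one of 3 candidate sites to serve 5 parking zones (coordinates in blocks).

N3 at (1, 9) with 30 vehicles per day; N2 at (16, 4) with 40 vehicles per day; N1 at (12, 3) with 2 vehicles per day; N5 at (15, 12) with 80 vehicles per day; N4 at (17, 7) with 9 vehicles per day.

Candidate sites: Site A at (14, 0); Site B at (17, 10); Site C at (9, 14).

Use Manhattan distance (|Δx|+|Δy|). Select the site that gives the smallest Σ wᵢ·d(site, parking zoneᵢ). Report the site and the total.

Site B, total 1161 blocks

Total weighted distance at each candidate:
  Site A (14, 0): total = 2040
  Site B (17, 10): total = 1161
  Site C (9, 14): total = 1873
Minimum is at Site B with total 1161 blocks.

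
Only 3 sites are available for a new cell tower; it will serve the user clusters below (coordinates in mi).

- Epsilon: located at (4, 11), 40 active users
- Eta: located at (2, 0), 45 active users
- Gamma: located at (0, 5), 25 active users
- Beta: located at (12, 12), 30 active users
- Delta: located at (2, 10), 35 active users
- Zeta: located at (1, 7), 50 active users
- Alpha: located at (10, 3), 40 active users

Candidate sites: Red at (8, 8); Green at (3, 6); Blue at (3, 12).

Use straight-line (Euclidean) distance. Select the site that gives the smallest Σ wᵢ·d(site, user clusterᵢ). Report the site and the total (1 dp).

Green, total 1442.0 mi

Total weighted distance at each candidate:
  Red (8, 8): total = 1823.6
  Green (3, 6): total = 1442.0
  Blue (3, 12): total = 1862.4
Minimum is at Green with total 1442.0 mi.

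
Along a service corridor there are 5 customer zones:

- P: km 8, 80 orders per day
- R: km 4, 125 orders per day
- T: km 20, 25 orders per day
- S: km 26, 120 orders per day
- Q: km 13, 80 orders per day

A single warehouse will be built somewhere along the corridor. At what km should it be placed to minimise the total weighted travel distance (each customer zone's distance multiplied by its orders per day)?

For a sum of weighted absolute distances on a line, the optimum is the weighted median (not the mean). Total weight W = 430; half-weight = 215.
Sort by position and accumulate weight:
  km 4 (R, w=125) → cum 125
  km 8 (P, w=80) → cum 205
  km 13 (Q, w=80) → cum 285  ≥ 215 → median here
  km 20 (T, w=25) → cum 310
  km 26 (S, w=120) → cum 430
Optimal location: km 13.

x = 13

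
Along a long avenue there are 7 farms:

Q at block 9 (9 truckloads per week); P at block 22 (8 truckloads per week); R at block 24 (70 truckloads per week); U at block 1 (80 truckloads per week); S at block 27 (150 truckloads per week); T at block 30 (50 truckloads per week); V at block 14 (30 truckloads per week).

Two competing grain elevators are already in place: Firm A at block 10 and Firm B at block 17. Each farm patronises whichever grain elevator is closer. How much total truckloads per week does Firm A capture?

89

The indifferent point is the midpoint (10+17)/2 = 13.5; farms left of it (closer to Firm A at 10) go to Firm A, those right go to Firm B.
  U at 1 (w=80) → Firm A
  Q at 9 (w=9) → Firm A
  V at 14 (w=30) → Firm B
  P at 22 (w=8) → Firm B
  R at 24 (w=70) → Firm B
  S at 27 (w=150) → Firm B
  T at 30 (w=50) → Firm B
Firm A captures 89; Firm B captures 308.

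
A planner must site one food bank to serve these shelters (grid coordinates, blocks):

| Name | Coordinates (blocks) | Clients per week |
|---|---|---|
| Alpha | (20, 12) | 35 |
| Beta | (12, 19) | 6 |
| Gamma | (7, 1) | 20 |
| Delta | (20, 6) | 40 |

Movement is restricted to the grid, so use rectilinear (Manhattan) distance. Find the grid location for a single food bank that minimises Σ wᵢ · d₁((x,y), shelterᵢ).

(20, 6)

Manhattan distance separates: Σwᵢ(|x−xᵢ|+|y−yᵢ|) = Σwᵢ|x−xᵢ| + Σwᵢ|y−yᵢ|, so x and y are optimised independently as 1-D weighted medians.
Total weight W = 101; half = 50.5.
x-coordinate, sorted with cumulative weight:
  x=7 (Gamma, w=20) cum 20
  x=12 (Beta, w=6) cum 26
  x=20 (Alpha, w=35) cum 61  ← median
  x=20 (Delta, w=40) cum 101
⇒ x* = 20
y-coordinate, sorted with cumulative weight:
  y=1 (Gamma, w=20) cum 20
  y=6 (Delta, w=40) cum 60  ← median
  y=12 (Alpha, w=35) cum 95
  y=19 (Beta, w=6) cum 101
⇒ y* = 6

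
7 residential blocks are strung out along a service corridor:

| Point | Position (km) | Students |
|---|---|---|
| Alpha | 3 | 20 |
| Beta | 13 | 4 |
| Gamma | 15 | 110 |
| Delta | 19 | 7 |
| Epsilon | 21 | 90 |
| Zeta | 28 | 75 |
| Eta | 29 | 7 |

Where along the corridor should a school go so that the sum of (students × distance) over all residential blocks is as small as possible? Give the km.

For a sum of weighted absolute distances on a line, the optimum is the weighted median (not the mean). Total weight W = 313; half-weight = 156.5.
Sort by position and accumulate weight:
  km 3 (Alpha, w=20) → cum 20
  km 13 (Beta, w=4) → cum 24
  km 15 (Gamma, w=110) → cum 134
  km 19 (Delta, w=7) → cum 141
  km 21 (Epsilon, w=90) → cum 231  ≥ 156.5 → median here
  km 28 (Zeta, w=75) → cum 306
  km 29 (Eta, w=7) → cum 313
Optimal location: km 21.

x = 21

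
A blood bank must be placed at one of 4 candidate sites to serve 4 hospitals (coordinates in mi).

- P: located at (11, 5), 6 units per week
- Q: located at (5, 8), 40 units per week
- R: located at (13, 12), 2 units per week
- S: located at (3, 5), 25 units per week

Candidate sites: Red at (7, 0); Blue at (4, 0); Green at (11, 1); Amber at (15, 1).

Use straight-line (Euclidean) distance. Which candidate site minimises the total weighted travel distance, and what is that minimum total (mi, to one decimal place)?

Total weighted distance at each candidate:
  Red (7, 0): total = 555.2
  Blue (4, 0): total = 531.6
  Green (11, 1): total = 638.7
  Amber (15, 1): total = 860.8
Minimum is at Blue with total 531.6 mi.

Blue, total 531.6 mi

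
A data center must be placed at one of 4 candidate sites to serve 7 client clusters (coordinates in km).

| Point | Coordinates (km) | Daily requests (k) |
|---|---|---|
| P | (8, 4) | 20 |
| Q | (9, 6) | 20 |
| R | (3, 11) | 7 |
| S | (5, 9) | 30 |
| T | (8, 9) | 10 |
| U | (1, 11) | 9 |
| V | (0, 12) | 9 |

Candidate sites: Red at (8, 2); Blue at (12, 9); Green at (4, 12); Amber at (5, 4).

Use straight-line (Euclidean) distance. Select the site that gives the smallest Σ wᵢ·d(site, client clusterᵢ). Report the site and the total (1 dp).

Green, total 554.3 km

Total weighted distance at each candidate:
  Red (8, 2): total = 710.9
  Blue (12, 9): total = 739.4
  Green (4, 12): total = 554.3
  Amber (5, 4): total = 566.2
Minimum is at Green with total 554.3 km.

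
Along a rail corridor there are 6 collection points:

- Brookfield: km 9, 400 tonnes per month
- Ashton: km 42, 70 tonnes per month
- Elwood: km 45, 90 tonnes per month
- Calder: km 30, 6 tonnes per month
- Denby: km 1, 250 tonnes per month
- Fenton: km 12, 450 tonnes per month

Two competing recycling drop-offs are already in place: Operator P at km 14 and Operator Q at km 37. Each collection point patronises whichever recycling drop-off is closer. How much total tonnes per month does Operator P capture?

1100

The indifferent point is the midpoint (14+37)/2 = 25.5; collection points left of it (closer to Operator P at 14) go to Operator P, those right go to Operator Q.
  Denby at 1 (w=250) → Operator P
  Brookfield at 9 (w=400) → Operator P
  Fenton at 12 (w=450) → Operator P
  Calder at 30 (w=6) → Operator Q
  Ashton at 42 (w=70) → Operator Q
  Elwood at 45 (w=90) → Operator Q
Operator P captures 1100; Operator Q captures 166.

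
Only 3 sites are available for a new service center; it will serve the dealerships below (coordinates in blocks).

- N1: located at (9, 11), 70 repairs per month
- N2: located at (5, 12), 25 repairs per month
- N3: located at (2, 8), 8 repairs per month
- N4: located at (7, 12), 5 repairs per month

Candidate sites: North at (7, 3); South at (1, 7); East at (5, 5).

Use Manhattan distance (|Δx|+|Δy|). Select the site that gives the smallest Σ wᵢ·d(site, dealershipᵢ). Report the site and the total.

Total weighted distance at each candidate:
  North (7, 3): total = 1100
  South (1, 7): total = 1136
  East (5, 5): total = 968
Minimum is at East with total 968 blocks.

East, total 968 blocks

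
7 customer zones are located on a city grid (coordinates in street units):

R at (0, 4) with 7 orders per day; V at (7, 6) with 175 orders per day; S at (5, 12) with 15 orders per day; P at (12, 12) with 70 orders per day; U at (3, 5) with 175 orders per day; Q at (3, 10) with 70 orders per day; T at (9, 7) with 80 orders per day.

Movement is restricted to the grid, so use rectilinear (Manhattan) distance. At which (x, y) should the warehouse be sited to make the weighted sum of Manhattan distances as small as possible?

(7, 6)

Manhattan distance separates: Σwᵢ(|x−xᵢ|+|y−yᵢ|) = Σwᵢ|x−xᵢ| + Σwᵢ|y−yᵢ|, so x and y are optimised independently as 1-D weighted medians.
Total weight W = 592; half = 296.
x-coordinate, sorted with cumulative weight:
  x=0 (R, w=7) cum 7
  x=3 (U, w=175) cum 182
  x=3 (Q, w=70) cum 252
  x=5 (S, w=15) cum 267
  x=7 (V, w=175) cum 442  ← median
  x=9 (T, w=80) cum 522
  x=12 (P, w=70) cum 592
⇒ x* = 7
y-coordinate, sorted with cumulative weight:
  y=4 (R, w=7) cum 7
  y=5 (U, w=175) cum 182
  y=6 (V, w=175) cum 357  ← median
  y=7 (T, w=80) cum 437
  y=10 (Q, w=70) cum 507
  y=12 (S, w=15) cum 522
  y=12 (P, w=70) cum 592
⇒ y* = 6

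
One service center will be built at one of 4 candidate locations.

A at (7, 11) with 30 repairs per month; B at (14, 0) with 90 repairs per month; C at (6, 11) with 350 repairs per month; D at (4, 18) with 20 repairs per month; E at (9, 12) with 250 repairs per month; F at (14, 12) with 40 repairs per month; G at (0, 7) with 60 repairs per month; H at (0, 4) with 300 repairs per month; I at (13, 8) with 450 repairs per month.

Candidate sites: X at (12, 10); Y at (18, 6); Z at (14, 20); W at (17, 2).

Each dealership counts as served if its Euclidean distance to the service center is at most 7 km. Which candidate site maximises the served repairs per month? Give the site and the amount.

Coverage radius r = 7 km; a point is covered iff (Δx)²+(Δy)² ≤ 7² = 49.
  X (12, 10): covers {A, C, E, F, I} → 1120
  Y (18, 6): covers {I} → 450
  Z (14, 20): covers {none} → 0
  W (17, 2): covers {B} → 90
Maximum coverage at X: 1120 repairs per month.

X, covering 1120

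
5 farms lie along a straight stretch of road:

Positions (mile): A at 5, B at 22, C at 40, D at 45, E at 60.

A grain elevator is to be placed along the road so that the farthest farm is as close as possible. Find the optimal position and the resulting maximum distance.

location 32.5, max distance 27.5

The 1-center on a line is the midpoint of the two extreme points: leftmost at 5, rightmost at 60.
Optimal location = (5 + 60)/2 = 32.5; maximum distance = (60 − 5)/2 = 27.5.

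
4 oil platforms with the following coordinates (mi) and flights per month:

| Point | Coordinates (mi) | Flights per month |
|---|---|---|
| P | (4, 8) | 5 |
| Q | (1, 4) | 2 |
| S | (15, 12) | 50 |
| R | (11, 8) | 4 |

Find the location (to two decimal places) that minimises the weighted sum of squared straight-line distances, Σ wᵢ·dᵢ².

The minimiser of Σwᵢ‖p−pᵢ‖² is the weighted centroid p* = (Σwᵢpᵢ)/(Σwᵢ).
Σwᵢ = 61.
Σwᵢxᵢ = 5·4 + 2·1 + 50·15 + 4·11 = 816.
Σwᵢyᵢ = 5·8 + 2·4 + 50·12 + 4·8 = 680.
x* = 816/61 = 13.38, y* = 680/61 = 11.15.

(13.38, 11.15)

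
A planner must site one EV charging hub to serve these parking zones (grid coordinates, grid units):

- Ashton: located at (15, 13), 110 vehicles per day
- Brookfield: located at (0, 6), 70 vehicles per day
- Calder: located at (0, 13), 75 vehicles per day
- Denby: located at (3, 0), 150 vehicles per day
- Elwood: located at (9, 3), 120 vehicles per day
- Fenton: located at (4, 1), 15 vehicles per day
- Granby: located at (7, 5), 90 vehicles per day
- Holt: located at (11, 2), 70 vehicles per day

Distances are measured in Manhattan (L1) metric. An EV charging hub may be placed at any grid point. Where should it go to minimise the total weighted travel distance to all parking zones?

Manhattan distance separates: Σwᵢ(|x−xᵢ|+|y−yᵢ|) = Σwᵢ|x−xᵢ| + Σwᵢ|y−yᵢ|, so x and y are optimised independently as 1-D weighted medians.
Total weight W = 700; half = 350.
x-coordinate, sorted with cumulative weight:
  x=0 (Brookfield, w=70) cum 70
  x=0 (Calder, w=75) cum 145
  x=3 (Denby, w=150) cum 295
  x=4 (Fenton, w=15) cum 310
  x=7 (Granby, w=90) cum 400  ← median
  x=9 (Elwood, w=120) cum 520
  x=11 (Holt, w=70) cum 590
  x=15 (Ashton, w=110) cum 700
⇒ x* = 7
y-coordinate, sorted with cumulative weight:
  y=0 (Denby, w=150) cum 150
  y=1 (Fenton, w=15) cum 165
  y=2 (Holt, w=70) cum 235
  y=3 (Elwood, w=120) cum 355  ← median
  y=5 (Granby, w=90) cum 445
  y=6 (Brookfield, w=70) cum 515
  y=13 (Ashton, w=110) cum 625
  y=13 (Calder, w=75) cum 700
⇒ y* = 3

(7, 3)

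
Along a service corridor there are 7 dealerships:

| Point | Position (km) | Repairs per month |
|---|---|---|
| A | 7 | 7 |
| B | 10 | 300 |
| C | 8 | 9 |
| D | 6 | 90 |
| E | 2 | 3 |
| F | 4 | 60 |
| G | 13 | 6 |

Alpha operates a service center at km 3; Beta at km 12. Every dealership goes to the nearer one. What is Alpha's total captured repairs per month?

The indifferent point is the midpoint (3+12)/2 = 7.5; dealerships left of it (closer to Alpha at 3) go to Alpha, those right go to Beta.
  E at 2 (w=3) → Alpha
  F at 4 (w=60) → Alpha
  D at 6 (w=90) → Alpha
  A at 7 (w=7) → Alpha
  C at 8 (w=9) → Beta
  B at 10 (w=300) → Beta
  G at 13 (w=6) → Beta
Alpha captures 160; Beta captures 315.

160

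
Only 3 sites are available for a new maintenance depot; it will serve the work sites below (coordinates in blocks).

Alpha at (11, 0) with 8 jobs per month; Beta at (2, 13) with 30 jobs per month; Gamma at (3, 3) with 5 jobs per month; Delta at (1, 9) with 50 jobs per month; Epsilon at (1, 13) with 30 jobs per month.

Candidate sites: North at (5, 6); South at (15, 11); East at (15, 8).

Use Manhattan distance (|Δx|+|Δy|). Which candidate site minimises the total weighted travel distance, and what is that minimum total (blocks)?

North, total 1101 blocks

Total weighted distance at each candidate:
  North (5, 6): total = 1101
  South (15, 11): total = 1950
  East (15, 8): total = 2041
Minimum is at North with total 1101 blocks.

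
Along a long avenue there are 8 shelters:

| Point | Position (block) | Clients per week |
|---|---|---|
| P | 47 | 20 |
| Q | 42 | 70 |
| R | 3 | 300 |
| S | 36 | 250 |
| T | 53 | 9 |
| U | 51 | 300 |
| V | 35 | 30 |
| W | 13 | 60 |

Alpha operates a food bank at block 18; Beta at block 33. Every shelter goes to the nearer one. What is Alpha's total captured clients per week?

360

The indifferent point is the midpoint (18+33)/2 = 25.5; shelters left of it (closer to Alpha at 18) go to Alpha, those right go to Beta.
  R at 3 (w=300) → Alpha
  W at 13 (w=60) → Alpha
  V at 35 (w=30) → Beta
  S at 36 (w=250) → Beta
  Q at 42 (w=70) → Beta
  P at 47 (w=20) → Beta
  U at 51 (w=300) → Beta
  T at 53 (w=9) → Beta
Alpha captures 360; Beta captures 679.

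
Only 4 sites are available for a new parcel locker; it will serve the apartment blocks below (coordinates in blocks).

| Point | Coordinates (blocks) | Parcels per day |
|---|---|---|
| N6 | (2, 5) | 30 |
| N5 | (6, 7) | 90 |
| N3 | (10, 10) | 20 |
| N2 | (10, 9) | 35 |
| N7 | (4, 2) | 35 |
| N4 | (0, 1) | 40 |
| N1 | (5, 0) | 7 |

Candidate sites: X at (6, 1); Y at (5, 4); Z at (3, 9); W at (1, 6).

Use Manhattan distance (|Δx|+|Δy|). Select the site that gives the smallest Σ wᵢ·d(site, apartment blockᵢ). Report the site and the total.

Total weighted distance at each candidate:
  X (6, 1): total = 1819
  Y (5, 4): total = 1503
  Z (3, 9): total = 1802
  W (1, 6): total = 1835
Minimum is at Y with total 1503 blocks.

Y, total 1503 blocks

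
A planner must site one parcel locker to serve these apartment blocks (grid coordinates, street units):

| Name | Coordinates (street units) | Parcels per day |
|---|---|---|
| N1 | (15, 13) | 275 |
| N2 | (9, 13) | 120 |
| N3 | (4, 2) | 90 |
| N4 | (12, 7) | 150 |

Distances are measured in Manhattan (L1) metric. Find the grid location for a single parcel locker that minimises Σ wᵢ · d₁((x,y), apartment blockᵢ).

Manhattan distance separates: Σwᵢ(|x−xᵢ|+|y−yᵢ|) = Σwᵢ|x−xᵢ| + Σwᵢ|y−yᵢ|, so x and y are optimised independently as 1-D weighted medians.
Total weight W = 635; half = 317.5.
x-coordinate, sorted with cumulative weight:
  x=4 (N3, w=90) cum 90
  x=9 (N2, w=120) cum 210
  x=12 (N4, w=150) cum 360  ← median
  x=15 (N1, w=275) cum 635
⇒ x* = 12
y-coordinate, sorted with cumulative weight:
  y=2 (N3, w=90) cum 90
  y=7 (N4, w=150) cum 240
  y=13 (N1, w=275) cum 515  ← median
  y=13 (N2, w=120) cum 635
⇒ y* = 13

(12, 13)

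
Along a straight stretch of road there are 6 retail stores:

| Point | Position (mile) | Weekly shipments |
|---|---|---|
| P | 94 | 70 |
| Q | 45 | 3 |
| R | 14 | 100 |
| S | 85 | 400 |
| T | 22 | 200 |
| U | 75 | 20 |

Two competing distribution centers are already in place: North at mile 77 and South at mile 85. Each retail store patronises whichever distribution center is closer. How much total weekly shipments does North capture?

The indifferent point is the midpoint (77+85)/2 = 81; retail stores left of it (closer to North at 77) go to North, those right go to South.
  R at 14 (w=100) → North
  T at 22 (w=200) → North
  Q at 45 (w=3) → North
  U at 75 (w=20) → North
  S at 85 (w=400) → South
  P at 94 (w=70) → South
North captures 323; South captures 470.

323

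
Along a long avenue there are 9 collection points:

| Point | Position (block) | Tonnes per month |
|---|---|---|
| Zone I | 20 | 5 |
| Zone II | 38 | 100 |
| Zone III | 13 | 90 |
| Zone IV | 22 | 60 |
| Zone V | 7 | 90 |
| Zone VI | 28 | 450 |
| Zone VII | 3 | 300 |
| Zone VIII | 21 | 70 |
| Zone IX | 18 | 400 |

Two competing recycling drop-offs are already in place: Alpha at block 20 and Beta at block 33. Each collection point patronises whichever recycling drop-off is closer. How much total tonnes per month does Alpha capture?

1015

The indifferent point is the midpoint (20+33)/2 = 26.5; collection points left of it (closer to Alpha at 20) go to Alpha, those right go to Beta.
  Zone VII at 3 (w=300) → Alpha
  Zone V at 7 (w=90) → Alpha
  Zone III at 13 (w=90) → Alpha
  Zone IX at 18 (w=400) → Alpha
  Zone I at 20 (w=5) → Alpha
  Zone VIII at 21 (w=70) → Alpha
  Zone IV at 22 (w=60) → Alpha
  Zone VI at 28 (w=450) → Beta
  Zone II at 38 (w=100) → Beta
Alpha captures 1015; Beta captures 550.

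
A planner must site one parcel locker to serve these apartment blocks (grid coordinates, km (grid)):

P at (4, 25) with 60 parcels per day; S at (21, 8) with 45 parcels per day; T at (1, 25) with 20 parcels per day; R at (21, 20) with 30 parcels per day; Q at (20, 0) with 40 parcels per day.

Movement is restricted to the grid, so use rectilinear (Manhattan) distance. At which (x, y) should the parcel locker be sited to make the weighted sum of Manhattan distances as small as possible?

Manhattan distance separates: Σwᵢ(|x−xᵢ|+|y−yᵢ|) = Σwᵢ|x−xᵢ| + Σwᵢ|y−yᵢ|, so x and y are optimised independently as 1-D weighted medians.
Total weight W = 195; half = 97.5.
x-coordinate, sorted with cumulative weight:
  x=1 (T, w=20) cum 20
  x=4 (P, w=60) cum 80
  x=20 (Q, w=40) cum 120  ← median
  x=21 (S, w=45) cum 165
  x=21 (R, w=30) cum 195
⇒ x* = 20
y-coordinate, sorted with cumulative weight:
  y=0 (Q, w=40) cum 40
  y=8 (S, w=45) cum 85
  y=20 (R, w=30) cum 115  ← median
  y=25 (P, w=60) cum 175
  y=25 (T, w=20) cum 195
⇒ y* = 20

(20, 20)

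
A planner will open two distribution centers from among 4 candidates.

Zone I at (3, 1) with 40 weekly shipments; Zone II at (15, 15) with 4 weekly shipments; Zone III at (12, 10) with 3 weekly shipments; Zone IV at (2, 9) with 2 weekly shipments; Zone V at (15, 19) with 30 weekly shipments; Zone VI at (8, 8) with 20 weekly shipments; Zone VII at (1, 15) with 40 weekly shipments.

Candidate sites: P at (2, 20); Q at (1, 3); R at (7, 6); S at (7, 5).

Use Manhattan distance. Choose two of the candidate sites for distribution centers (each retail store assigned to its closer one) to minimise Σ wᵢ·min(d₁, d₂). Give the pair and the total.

Evaluate every pair (each demand assigned to the nearer of the two):
  {P, S}: total = 1180
  {P, R}: total = 1191
  {P, Q}: total = 1200
  {Q, R}: total = 1439
  {Q, S}: total = 1496
  {R, S}: total = 1721
Best pair: {P, S} with total 1180.

{P, S}, total 1180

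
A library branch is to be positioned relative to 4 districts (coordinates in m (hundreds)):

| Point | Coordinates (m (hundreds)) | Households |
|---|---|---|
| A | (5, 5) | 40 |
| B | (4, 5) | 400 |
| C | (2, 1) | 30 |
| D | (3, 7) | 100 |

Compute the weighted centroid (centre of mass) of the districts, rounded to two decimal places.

(3.79, 5.14)

The minimiser of Σwᵢ‖p−pᵢ‖² is the weighted centroid p* = (Σwᵢpᵢ)/(Σwᵢ).
Σwᵢ = 570.
Σwᵢxᵢ = 40·5 + 400·4 + 30·2 + 100·3 = 2160.
Σwᵢyᵢ = 40·5 + 400·5 + 30·1 + 100·7 = 2930.
x* = 2160/570 = 3.79, y* = 2930/570 = 5.14.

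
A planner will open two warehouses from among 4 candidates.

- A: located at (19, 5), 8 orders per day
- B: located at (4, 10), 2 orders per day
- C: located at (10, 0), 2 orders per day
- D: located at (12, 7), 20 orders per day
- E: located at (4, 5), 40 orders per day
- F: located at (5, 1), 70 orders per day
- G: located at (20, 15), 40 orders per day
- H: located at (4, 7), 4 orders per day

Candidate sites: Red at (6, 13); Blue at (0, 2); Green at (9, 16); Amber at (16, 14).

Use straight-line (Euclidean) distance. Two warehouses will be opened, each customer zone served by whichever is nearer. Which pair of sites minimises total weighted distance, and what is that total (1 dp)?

{Blue, Amber}, total 1022.9

Evaluate every pair (each demand assigned to the nearer of the two):
  {Blue, Amber}: total = 1022.9
  {Blue, Green}: total = 1369.0
  {Red, Blue}: total = 1467.3
  {Red, Amber}: total = 1634.5
  {Red, Green}: total = 1962.9
  {Green, Amber}: total = 2059.3
Best pair: {Blue, Amber} with total 1022.9.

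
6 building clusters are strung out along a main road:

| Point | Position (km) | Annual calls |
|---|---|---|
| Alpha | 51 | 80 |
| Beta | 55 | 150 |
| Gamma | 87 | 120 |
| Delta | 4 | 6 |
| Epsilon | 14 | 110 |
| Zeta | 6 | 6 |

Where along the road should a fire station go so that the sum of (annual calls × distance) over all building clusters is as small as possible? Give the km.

x = 55

For a sum of weighted absolute distances on a line, the optimum is the weighted median (not the mean). Total weight W = 472; half-weight = 236.
Sort by position and accumulate weight:
  km 4 (Delta, w=6) → cum 6
  km 6 (Zeta, w=6) → cum 12
  km 14 (Epsilon, w=110) → cum 122
  km 51 (Alpha, w=80) → cum 202
  km 55 (Beta, w=150) → cum 352  ≥ 236 → median here
  km 87 (Gamma, w=120) → cum 472
Optimal location: km 55.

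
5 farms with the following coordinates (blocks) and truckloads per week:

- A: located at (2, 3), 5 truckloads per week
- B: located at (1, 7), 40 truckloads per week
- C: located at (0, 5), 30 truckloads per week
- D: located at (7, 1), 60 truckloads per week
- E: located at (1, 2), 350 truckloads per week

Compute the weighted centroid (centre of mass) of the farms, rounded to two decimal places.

(1.69, 2.48)

The minimiser of Σwᵢ‖p−pᵢ‖² is the weighted centroid p* = (Σwᵢpᵢ)/(Σwᵢ).
Σwᵢ = 485.
Σwᵢxᵢ = 5·2 + 40·1 + 30·0 + 60·7 + 350·1 = 820.
Σwᵢyᵢ = 5·3 + 40·7 + 30·5 + 60·1 + 350·2 = 1205.
x* = 820/485 = 1.69, y* = 1205/485 = 2.48.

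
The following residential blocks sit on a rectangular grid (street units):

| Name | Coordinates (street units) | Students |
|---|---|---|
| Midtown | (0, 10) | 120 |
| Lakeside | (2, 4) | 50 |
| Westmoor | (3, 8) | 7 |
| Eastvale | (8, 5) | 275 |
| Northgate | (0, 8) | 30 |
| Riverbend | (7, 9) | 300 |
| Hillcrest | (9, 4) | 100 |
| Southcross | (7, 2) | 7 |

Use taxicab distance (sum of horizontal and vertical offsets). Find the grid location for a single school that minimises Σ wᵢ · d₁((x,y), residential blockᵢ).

Manhattan distance separates: Σwᵢ(|x−xᵢ|+|y−yᵢ|) = Σwᵢ|x−xᵢ| + Σwᵢ|y−yᵢ|, so x and y are optimised independently as 1-D weighted medians.
Total weight W = 889; half = 444.5.
x-coordinate, sorted with cumulative weight:
  x=0 (Midtown, w=120) cum 120
  x=0 (Northgate, w=30) cum 150
  x=2 (Lakeside, w=50) cum 200
  x=3 (Westmoor, w=7) cum 207
  x=7 (Riverbend, w=300) cum 507  ← median
  x=7 (Southcross, w=7) cum 514
  x=8 (Eastvale, w=275) cum 789
  x=9 (Hillcrest, w=100) cum 889
⇒ x* = 7
y-coordinate, sorted with cumulative weight:
  y=2 (Southcross, w=7) cum 7
  y=4 (Lakeside, w=50) cum 57
  y=4 (Hillcrest, w=100) cum 157
  y=5 (Eastvale, w=275) cum 432
  y=8 (Westmoor, w=7) cum 439
  y=8 (Northgate, w=30) cum 469  ← median
  y=9 (Riverbend, w=300) cum 769
  y=10 (Midtown, w=120) cum 889
⇒ y* = 8

(7, 8)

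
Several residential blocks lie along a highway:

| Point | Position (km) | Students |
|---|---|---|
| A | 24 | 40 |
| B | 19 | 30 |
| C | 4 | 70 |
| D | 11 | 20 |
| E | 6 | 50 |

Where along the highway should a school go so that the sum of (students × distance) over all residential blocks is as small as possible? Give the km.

x = 6

For a sum of weighted absolute distances on a line, the optimum is the weighted median (not the mean). Total weight W = 210; half-weight = 105.
Sort by position and accumulate weight:
  km 4 (C, w=70) → cum 70
  km 6 (E, w=50) → cum 120  ≥ 105 → median here
  km 11 (D, w=20) → cum 140
  km 19 (B, w=30) → cum 170
  km 24 (A, w=40) → cum 210
Optimal location: km 6.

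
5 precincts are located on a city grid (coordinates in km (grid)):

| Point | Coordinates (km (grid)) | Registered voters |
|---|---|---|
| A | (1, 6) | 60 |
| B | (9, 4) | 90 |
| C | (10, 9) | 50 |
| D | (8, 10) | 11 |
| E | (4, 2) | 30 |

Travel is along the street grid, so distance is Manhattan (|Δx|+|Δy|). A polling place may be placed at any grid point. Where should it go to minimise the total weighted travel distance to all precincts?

(9, 6)

Manhattan distance separates: Σwᵢ(|x−xᵢ|+|y−yᵢ|) = Σwᵢ|x−xᵢ| + Σwᵢ|y−yᵢ|, so x and y are optimised independently as 1-D weighted medians.
Total weight W = 241; half = 120.5.
x-coordinate, sorted with cumulative weight:
  x=1 (A, w=60) cum 60
  x=4 (E, w=30) cum 90
  x=8 (D, w=11) cum 101
  x=9 (B, w=90) cum 191  ← median
  x=10 (C, w=50) cum 241
⇒ x* = 9
y-coordinate, sorted with cumulative weight:
  y=2 (E, w=30) cum 30
  y=4 (B, w=90) cum 120
  y=6 (A, w=60) cum 180  ← median
  y=9 (C, w=50) cum 230
  y=10 (D, w=11) cum 241
⇒ y* = 6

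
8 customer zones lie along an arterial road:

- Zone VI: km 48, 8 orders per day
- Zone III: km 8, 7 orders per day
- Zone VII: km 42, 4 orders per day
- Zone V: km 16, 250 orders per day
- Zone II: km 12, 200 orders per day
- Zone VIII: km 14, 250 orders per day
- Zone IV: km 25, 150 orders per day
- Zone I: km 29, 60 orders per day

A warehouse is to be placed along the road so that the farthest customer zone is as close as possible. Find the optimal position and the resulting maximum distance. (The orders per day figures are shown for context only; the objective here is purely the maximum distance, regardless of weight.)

The 1-center on a line is the midpoint of the two extreme points: leftmost at 8, rightmost at 48.
Optimal location = (8 + 48)/2 = 28; maximum distance = (48 − 8)/2 = 20.

location 28, max distance 20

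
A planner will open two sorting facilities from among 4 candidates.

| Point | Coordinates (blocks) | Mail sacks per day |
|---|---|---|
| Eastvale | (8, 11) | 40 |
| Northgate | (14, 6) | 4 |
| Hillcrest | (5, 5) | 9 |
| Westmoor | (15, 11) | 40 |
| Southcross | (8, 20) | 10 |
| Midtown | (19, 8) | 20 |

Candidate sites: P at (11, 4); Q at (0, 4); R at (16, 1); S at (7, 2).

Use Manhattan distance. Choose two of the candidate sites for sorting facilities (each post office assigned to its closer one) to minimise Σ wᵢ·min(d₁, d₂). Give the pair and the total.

{R, S}, total 1303

Evaluate every pair (each demand assigned to the nearer of the two):
  {R, S}: total = 1303
  {P, R}: total = 1313
  {P, S}: total = 1335
  {P, Q}: total = 1344
  {Q, R}: total = 1562
  {Q, S}: total = 1719
Best pair: {R, S} with total 1303.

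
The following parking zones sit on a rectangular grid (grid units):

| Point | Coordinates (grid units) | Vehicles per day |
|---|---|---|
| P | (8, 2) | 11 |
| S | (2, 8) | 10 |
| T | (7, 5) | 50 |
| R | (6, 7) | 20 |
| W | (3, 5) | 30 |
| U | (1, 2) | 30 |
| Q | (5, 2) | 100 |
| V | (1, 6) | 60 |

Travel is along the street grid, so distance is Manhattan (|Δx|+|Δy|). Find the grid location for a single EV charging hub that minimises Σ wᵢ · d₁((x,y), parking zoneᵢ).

(5, 5)

Manhattan distance separates: Σwᵢ(|x−xᵢ|+|y−yᵢ|) = Σwᵢ|x−xᵢ| + Σwᵢ|y−yᵢ|, so x and y are optimised independently as 1-D weighted medians.
Total weight W = 311; half = 155.5.
x-coordinate, sorted with cumulative weight:
  x=1 (U, w=30) cum 30
  x=1 (V, w=60) cum 90
  x=2 (S, w=10) cum 100
  x=3 (W, w=30) cum 130
  x=5 (Q, w=100) cum 230  ← median
  x=6 (R, w=20) cum 250
  x=7 (T, w=50) cum 300
  x=8 (P, w=11) cum 311
⇒ x* = 5
y-coordinate, sorted with cumulative weight:
  y=2 (P, w=11) cum 11
  y=2 (U, w=30) cum 41
  y=2 (Q, w=100) cum 141
  y=5 (T, w=50) cum 191  ← median
  y=5 (W, w=30) cum 221
  y=6 (V, w=60) cum 281
  y=7 (R, w=20) cum 301
  y=8 (S, w=10) cum 311
⇒ y* = 5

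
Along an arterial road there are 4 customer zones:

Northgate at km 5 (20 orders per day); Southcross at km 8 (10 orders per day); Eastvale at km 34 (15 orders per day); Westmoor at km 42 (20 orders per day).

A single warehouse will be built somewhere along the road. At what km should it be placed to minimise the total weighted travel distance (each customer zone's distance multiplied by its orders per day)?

For a sum of weighted absolute distances on a line, the optimum is the weighted median (not the mean). Total weight W = 65; half-weight = 32.5.
Sort by position and accumulate weight:
  km 5 (Northgate, w=20) → cum 20
  km 8 (Southcross, w=10) → cum 30
  km 34 (Eastvale, w=15) → cum 45  ≥ 32.5 → median here
  km 42 (Westmoor, w=20) → cum 65
Optimal location: km 34.

x = 34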